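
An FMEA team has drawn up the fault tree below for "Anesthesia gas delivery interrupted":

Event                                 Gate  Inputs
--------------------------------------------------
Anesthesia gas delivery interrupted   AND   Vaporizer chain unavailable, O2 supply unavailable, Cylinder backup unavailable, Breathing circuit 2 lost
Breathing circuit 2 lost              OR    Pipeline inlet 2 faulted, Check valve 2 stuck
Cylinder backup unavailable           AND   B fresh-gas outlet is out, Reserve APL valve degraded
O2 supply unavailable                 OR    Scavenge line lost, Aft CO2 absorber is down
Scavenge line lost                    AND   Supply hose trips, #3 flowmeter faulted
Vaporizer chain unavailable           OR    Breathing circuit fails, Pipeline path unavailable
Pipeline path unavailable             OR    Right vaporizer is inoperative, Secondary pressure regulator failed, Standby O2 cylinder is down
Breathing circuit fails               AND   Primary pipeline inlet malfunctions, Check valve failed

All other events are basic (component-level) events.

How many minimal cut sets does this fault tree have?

16

Breathing circuit fails [AND]: one cut set from each child combined → 1 × 1 = 1 cut set(s).
Pipeline path unavailable [OR]: union of children's cut sets → 3 cut set(s).
Vaporizer chain unavailable [OR]: union of children's cut sets → 4 cut set(s).
Scavenge line lost [AND]: one cut set from each child combined → 1 × 1 = 1 cut set(s).
O2 supply unavailable [OR]: union of children's cut sets → 2 cut set(s).
Cylinder backup unavailable [AND]: one cut set from each child combined → 1 × 1 = 1 cut set(s).
Breathing circuit 2 lost [OR]: union of children's cut sets → 2 cut set(s).
Anesthesia gas delivery interrupted [AND]: one cut set from each child combined → 4 × 2 × 1 × 2 = 16 cut set(s).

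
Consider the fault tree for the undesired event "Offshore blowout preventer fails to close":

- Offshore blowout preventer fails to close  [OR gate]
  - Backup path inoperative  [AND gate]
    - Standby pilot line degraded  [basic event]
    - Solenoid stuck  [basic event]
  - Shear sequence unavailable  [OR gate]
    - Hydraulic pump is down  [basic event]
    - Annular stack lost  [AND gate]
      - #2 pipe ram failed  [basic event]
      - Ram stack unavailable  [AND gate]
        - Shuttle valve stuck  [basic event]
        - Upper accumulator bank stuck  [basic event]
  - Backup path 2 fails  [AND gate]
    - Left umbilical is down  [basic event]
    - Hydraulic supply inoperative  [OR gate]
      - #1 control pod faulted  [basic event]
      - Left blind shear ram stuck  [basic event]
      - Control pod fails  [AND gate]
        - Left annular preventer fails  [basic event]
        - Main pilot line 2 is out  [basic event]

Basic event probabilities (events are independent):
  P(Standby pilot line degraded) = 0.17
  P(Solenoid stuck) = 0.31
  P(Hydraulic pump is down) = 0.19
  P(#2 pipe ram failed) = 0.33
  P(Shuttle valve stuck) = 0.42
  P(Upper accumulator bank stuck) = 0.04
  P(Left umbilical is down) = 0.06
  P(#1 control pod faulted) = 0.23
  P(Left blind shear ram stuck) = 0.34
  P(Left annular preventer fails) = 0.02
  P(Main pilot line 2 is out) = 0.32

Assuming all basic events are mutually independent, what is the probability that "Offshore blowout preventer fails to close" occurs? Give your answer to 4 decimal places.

P(Backup path inoperative) [AND] = 0.17 × 0.31 = 0.052700
P(Ram stack unavailable) [AND] = 0.42 × 0.04 = 0.016800
P(Annular stack lost) [AND] = 0.33 × 0.016800 = 0.005544
P(Shear sequence unavailable) [OR] = 1 − (1−0.19) × (1−0.005544) = 0.194491
P(Control pod fails) [AND] = 0.02 × 0.32 = 0.006400
P(Hydraulic supply inoperative) [OR] = 1 − (1−0.23) × (1−0.34) × (1−0.006400) = 0.495052
P(Backup path 2 fails) [AND] = 0.06 × 0.495052 = 0.029703
P(Offshore blowout preventer fails to close) [OR] = 1 − (1−0.052700) × (1−0.194491) × (1−0.029703) = 0.259606
Rounded to 4 decimal places: P(Offshore blowout preventer fails to close) ≈ 0.2596.

0.2596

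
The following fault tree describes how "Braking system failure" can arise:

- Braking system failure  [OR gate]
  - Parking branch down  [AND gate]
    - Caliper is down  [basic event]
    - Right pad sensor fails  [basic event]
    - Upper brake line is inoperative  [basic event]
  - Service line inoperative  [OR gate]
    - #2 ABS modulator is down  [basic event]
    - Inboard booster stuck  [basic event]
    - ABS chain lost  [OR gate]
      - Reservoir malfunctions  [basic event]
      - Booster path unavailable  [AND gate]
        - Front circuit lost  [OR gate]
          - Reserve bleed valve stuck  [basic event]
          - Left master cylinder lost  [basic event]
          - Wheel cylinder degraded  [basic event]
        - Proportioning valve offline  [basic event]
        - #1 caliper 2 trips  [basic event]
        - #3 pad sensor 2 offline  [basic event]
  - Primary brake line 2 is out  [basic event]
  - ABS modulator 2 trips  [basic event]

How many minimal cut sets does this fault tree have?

9

Parking branch down [AND]: one cut set from each child combined → 1 × 1 × 1 = 1 cut set(s).
Front circuit lost [OR]: union of children's cut sets → 3 cut set(s).
Booster path unavailable [AND]: one cut set from each child combined → 3 × 1 × 1 × 1 = 3 cut set(s).
ABS chain lost [OR]: union of children's cut sets → 4 cut set(s).
Service line inoperative [OR]: union of children's cut sets → 6 cut set(s).
Braking system failure [OR]: union of children's cut sets → 9 cut set(s).
Minimal cut sets: {Caliper is down, Right pad sensor fails, Upper brake line is inoperative}; {#2 ABS modulator is down}; {Inboard booster stuck}; {Reservoir malfunctions}; {#1 caliper 2 trips, #3 pad sensor 2 offline, Proportioning valve offline, Reserve bleed valve stuck}; {#1 caliper 2 trips, #3 pad sensor 2 offline, Left master cylinder lost, Proportioning valve offline}; {#1 caliper 2 trips, #3 pad sensor 2 offline, Proportioning valve offline, Wheel cylinder degraded}; {Primary brake line 2 is out}; {ABS modulator 2 trips}.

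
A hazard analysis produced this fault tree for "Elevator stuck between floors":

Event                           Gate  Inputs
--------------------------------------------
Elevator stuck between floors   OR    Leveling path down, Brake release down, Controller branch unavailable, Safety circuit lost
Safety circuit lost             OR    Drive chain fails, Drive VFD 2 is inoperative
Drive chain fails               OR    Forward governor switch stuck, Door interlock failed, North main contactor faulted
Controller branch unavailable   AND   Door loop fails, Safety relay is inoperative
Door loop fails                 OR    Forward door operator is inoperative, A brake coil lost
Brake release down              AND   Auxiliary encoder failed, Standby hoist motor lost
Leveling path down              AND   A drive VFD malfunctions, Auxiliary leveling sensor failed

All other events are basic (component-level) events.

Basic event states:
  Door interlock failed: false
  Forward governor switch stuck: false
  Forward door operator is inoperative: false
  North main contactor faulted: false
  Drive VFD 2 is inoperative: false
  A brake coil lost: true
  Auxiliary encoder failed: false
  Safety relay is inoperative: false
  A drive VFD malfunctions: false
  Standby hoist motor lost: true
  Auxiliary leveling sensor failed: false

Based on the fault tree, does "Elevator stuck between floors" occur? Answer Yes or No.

No

Leveling path down [AND]: A drive VFD malfunctions=not, Auxiliary leveling sensor failed=not → not all inputs occur → does not occur.
Brake release down [AND]: Auxiliary encoder failed=not, Standby hoist motor lost=occurs → not all inputs occur → does not occur.
Door loop fails [OR]: Forward door operator is inoperative=not, A brake coil lost=occurs → at least one input occurs → occurs.
Controller branch unavailable [AND]: Door loop fails=occurs, Safety relay is inoperative=not → not all inputs occur → does not occur.
Drive chain fails [OR]: Forward governor switch stuck=not, Door interlock failed=not, North main contactor faulted=not → no input occurs → does not occur.
Safety circuit lost [OR]: Drive chain fails=not, Drive VFD 2 is inoperative=not → no input occurs → does not occur.
Elevator stuck between floors [OR]: Leveling path down=not, Brake release down=not, Controller branch unavailable=not, Safety circuit lost=not → no input occurs → does not occur.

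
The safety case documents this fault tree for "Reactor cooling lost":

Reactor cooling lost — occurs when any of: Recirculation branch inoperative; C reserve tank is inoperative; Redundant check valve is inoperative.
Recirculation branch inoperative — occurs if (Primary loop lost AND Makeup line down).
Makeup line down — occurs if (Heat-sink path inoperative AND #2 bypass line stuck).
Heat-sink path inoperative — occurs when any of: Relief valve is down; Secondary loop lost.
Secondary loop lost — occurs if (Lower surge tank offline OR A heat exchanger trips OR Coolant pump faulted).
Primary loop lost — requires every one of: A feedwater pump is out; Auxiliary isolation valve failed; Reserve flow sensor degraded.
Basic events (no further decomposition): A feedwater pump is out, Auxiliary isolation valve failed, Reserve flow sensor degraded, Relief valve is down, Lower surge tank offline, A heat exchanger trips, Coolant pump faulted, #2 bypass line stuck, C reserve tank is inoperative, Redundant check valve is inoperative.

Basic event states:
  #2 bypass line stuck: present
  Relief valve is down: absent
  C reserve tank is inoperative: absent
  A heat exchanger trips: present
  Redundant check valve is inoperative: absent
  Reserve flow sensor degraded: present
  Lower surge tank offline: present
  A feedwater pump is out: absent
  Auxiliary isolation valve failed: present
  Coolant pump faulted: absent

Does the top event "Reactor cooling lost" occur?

Primary loop lost [AND]: A feedwater pump is out=not, Auxiliary isolation valve failed=occurs, Reserve flow sensor degraded=occurs → not all inputs occur → does not occur.
Secondary loop lost [OR]: Lower surge tank offline=occurs, A heat exchanger trips=occurs, Coolant pump faulted=not → at least one input occurs → occurs.
Heat-sink path inoperative [OR]: Relief valve is down=not, Secondary loop lost=occurs → at least one input occurs → occurs.
Makeup line down [AND]: Heat-sink path inoperative=occurs, #2 bypass line stuck=occurs → all inputs occur → occurs.
Recirculation branch inoperative [AND]: Primary loop lost=not, Makeup line down=occurs → not all inputs occur → does not occur.
Reactor cooling lost [OR]: Recirculation branch inoperative=not, C reserve tank is inoperative=not, Redundant check valve is inoperative=not → no input occurs → does not occur.

No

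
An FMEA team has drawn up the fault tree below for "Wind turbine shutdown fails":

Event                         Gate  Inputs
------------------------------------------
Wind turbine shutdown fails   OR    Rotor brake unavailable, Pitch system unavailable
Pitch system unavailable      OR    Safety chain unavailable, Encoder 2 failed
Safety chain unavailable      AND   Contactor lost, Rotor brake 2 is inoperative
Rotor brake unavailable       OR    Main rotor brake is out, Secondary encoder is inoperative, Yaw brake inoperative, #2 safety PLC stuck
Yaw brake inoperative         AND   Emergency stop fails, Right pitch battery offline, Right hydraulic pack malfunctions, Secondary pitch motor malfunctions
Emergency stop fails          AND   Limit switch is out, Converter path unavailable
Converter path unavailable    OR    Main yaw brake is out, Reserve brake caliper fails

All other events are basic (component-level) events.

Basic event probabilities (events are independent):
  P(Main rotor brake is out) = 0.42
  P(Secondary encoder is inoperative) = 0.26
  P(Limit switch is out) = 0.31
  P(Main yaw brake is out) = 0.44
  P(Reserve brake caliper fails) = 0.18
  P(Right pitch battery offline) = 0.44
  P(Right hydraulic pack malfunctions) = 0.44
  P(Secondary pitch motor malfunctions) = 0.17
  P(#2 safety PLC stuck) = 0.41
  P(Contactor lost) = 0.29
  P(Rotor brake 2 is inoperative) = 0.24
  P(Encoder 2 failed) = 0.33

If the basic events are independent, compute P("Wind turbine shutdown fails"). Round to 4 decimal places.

P(Converter path unavailable) [OR] = 1 − (1−0.44) × (1−0.18) = 0.540800
P(Emergency stop fails) [AND] = 0.31 × 0.540800 = 0.167648
P(Yaw brake inoperative) [AND] = 0.167648 × 0.44 × 0.44 × 0.17 = 0.005518
P(Rotor brake unavailable) [OR] = 1 − (1−0.42) × (1−0.26) × (1−0.005518) × (1−0.41) = 0.748169
P(Safety chain unavailable) [AND] = 0.29 × 0.24 = 0.069600
P(Pitch system unavailable) [OR] = 1 − (1−0.069600) × (1−0.33) = 0.376632
P(Wind turbine shutdown fails) [OR] = 1 − (1−0.748169) × (1−0.376632) = 0.843017
Rounded to 4 decimal places: P(Wind turbine shutdown fails) ≈ 0.8430.

0.8430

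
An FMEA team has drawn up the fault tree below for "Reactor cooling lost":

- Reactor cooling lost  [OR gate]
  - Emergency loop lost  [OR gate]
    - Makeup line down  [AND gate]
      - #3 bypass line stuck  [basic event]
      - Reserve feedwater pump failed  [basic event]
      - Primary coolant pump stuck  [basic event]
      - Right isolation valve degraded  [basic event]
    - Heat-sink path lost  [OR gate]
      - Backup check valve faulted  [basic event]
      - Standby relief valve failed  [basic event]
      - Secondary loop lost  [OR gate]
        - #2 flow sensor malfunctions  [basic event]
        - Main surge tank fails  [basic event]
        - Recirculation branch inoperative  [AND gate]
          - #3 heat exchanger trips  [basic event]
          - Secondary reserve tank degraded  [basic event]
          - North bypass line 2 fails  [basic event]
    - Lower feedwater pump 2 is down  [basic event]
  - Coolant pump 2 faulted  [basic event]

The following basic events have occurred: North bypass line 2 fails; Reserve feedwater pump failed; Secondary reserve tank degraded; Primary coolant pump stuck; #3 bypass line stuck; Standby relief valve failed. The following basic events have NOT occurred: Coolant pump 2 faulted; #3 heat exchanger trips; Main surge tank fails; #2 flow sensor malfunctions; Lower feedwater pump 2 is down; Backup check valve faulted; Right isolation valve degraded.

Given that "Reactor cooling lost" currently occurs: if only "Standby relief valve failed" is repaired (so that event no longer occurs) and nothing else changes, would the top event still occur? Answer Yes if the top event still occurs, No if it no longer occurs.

Counterfactual: set "Standby relief valve failed" to not occurred.
Makeup line down [AND]: #3 bypass line stuck=occurs, Reserve feedwater pump failed=occurs, Primary coolant pump stuck=occurs, Right isolation valve degraded=not → not all inputs occur → does not occur.
Recirculation branch inoperative [AND]: #3 heat exchanger trips=not, Secondary reserve tank degraded=occurs, North bypass line 2 fails=occurs → not all inputs occur → does not occur.
Secondary loop lost [OR]: #2 flow sensor malfunctions=not, Main surge tank fails=not, Recirculation branch inoperative=not → no input occurs → does not occur.
Heat-sink path lost [OR]: Backup check valve faulted=not, Standby relief valve failed=not, Secondary loop lost=not → no input occurs → does not occur.
Emergency loop lost [OR]: Makeup line down=not, Heat-sink path lost=not, Lower feedwater pump 2 is down=not → no input occurs → does not occur.
Reactor cooling lost [OR]: Emergency loop lost=not, Coolant pump 2 faulted=not → no input occurs → does not occur.

No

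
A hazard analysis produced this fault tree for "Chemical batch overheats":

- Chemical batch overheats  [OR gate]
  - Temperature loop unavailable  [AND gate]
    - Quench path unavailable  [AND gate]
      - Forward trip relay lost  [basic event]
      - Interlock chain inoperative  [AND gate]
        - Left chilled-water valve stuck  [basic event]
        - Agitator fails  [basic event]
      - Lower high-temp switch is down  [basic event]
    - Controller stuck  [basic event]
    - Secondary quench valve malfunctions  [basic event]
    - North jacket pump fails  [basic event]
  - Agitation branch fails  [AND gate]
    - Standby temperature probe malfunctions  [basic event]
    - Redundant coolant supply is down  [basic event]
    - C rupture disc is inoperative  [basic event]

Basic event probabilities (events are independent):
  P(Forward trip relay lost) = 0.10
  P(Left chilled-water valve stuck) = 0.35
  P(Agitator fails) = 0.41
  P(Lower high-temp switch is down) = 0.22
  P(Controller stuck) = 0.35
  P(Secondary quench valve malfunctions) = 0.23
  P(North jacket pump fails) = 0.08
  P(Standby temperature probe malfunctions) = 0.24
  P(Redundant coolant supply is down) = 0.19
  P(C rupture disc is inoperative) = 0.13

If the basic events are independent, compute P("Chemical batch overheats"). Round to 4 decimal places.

0.0059

P(Interlock chain inoperative) [AND] = 0.35 × 0.41 = 0.143500
P(Quench path unavailable) [AND] = 0.10 × 0.143500 × 0.22 = 0.003157
P(Temperature loop unavailable) [AND] = 0.003157 × 0.35 × 0.23 × 0.08 = 0.000020
P(Agitation branch fails) [AND] = 0.24 × 0.19 × 0.13 = 0.005928
P(Chemical batch overheats) [OR] = 1 − (1−0.000020) × (1−0.005928) = 0.005948
Rounded to 4 decimal places: P(Chemical batch overheats) ≈ 0.0059.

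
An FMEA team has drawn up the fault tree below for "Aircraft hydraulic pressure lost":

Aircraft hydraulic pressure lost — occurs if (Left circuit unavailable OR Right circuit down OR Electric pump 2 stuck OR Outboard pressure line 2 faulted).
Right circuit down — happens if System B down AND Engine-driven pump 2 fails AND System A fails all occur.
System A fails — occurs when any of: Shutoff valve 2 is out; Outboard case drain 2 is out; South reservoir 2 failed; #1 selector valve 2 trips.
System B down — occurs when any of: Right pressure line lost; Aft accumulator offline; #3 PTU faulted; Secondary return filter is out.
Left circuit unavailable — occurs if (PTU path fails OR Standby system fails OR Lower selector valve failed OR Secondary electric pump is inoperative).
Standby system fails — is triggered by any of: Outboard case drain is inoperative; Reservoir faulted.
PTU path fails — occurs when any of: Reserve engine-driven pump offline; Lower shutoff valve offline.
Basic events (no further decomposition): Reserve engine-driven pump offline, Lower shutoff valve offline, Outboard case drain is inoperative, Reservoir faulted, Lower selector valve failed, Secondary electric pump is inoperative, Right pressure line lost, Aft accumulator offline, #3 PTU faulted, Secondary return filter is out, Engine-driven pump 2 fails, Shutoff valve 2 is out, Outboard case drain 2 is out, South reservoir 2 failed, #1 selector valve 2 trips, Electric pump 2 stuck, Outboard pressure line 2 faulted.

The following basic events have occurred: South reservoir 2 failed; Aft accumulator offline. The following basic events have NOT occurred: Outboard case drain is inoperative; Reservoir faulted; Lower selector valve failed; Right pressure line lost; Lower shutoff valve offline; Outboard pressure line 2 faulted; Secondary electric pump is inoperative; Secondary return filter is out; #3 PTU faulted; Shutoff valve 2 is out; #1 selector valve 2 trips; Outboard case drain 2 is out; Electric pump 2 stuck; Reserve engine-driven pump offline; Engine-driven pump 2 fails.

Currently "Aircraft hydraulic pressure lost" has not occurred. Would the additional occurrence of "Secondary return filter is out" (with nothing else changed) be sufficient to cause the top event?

No

Counterfactual: set "Secondary return filter is out" to occurred.
PTU path fails [OR]: Reserve engine-driven pump offline=not, Lower shutoff valve offline=not → no input occurs → does not occur.
Standby system fails [OR]: Outboard case drain is inoperative=not, Reservoir faulted=not → no input occurs → does not occur.
Left circuit unavailable [OR]: PTU path fails=not, Standby system fails=not, Lower selector valve failed=not, Secondary electric pump is inoperative=not → no input occurs → does not occur.
System B down [OR]: Right pressure line lost=not, Aft accumulator offline=occurs, #3 PTU faulted=not, Secondary return filter is out=occurs → at least one input occurs → occurs.
System A fails [OR]: Shutoff valve 2 is out=not, Outboard case drain 2 is out=not, South reservoir 2 failed=occurs, #1 selector valve 2 trips=not → at least one input occurs → occurs.
Right circuit down [AND]: System B down=occurs, Engine-driven pump 2 fails=not, System A fails=occurs → not all inputs occur → does not occur.
Aircraft hydraulic pressure lost [OR]: Left circuit unavailable=not, Right circuit down=not, Electric pump 2 stuck=not, Outboard pressure line 2 faulted=not → no input occurs → does not occur.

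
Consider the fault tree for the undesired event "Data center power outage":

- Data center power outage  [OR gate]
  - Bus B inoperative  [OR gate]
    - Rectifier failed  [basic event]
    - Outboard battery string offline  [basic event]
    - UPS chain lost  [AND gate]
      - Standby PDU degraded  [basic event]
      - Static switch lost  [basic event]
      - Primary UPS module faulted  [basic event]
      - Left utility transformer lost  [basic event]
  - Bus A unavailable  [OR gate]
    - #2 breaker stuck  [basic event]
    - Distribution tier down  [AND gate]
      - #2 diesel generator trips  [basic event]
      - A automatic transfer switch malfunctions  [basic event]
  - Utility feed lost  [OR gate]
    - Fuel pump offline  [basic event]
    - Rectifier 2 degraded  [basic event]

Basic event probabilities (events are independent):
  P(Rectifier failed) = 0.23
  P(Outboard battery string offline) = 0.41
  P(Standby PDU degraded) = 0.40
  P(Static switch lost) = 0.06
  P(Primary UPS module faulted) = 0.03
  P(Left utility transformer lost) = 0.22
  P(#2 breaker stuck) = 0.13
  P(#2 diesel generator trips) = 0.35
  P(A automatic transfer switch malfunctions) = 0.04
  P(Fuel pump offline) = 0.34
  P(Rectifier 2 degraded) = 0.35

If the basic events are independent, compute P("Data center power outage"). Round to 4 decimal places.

P(UPS chain lost) [AND] = 0.40 × 0.06 × 0.03 × 0.22 = 0.000158
P(Bus B inoperative) [OR] = 1 − (1−0.23) × (1−0.41) × (1−0.000158) = 0.545772
P(Distribution tier down) [AND] = 0.35 × 0.04 = 0.014000
P(Bus A unavailable) [OR] = 1 − (1−0.13) × (1−0.014000) = 0.142180
P(Utility feed lost) [OR] = 1 − (1−0.34) × (1−0.35) = 0.571000
P(Data center power outage) [OR] = 1 − (1−0.545772) × (1−0.142180) × (1−0.571000) = 0.832842
Rounded to 4 decimal places: P(Data center power outage) ≈ 0.8328.

0.8328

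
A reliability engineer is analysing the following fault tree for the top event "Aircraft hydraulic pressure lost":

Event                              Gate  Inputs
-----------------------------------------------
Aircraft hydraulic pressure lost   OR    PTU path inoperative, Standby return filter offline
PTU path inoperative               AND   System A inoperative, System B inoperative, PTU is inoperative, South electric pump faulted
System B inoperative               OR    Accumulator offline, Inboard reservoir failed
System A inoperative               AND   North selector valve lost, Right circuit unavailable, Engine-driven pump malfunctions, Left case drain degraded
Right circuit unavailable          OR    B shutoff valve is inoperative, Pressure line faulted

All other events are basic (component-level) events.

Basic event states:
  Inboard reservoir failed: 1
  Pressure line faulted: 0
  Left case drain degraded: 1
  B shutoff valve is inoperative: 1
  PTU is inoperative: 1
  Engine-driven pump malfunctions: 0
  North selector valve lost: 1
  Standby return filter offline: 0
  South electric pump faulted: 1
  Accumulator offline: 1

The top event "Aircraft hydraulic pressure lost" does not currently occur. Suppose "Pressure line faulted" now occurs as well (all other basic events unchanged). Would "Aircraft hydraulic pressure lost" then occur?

Counterfactual: set "Pressure line faulted" to occurred.
Right circuit unavailable [OR]: B shutoff valve is inoperative=occurs, Pressure line faulted=occurs → at least one input occurs → occurs.
System A inoperative [AND]: North selector valve lost=occurs, Right circuit unavailable=occurs, Engine-driven pump malfunctions=not, Left case drain degraded=occurs → not all inputs occur → does not occur.
System B inoperative [OR]: Accumulator offline=occurs, Inboard reservoir failed=occurs → at least one input occurs → occurs.
PTU path inoperative [AND]: System A inoperative=not, System B inoperative=occurs, PTU is inoperative=occurs, South electric pump faulted=occurs → not all inputs occur → does not occur.
Aircraft hydraulic pressure lost [OR]: PTU path inoperative=not, Standby return filter offline=not → no input occurs → does not occur.

No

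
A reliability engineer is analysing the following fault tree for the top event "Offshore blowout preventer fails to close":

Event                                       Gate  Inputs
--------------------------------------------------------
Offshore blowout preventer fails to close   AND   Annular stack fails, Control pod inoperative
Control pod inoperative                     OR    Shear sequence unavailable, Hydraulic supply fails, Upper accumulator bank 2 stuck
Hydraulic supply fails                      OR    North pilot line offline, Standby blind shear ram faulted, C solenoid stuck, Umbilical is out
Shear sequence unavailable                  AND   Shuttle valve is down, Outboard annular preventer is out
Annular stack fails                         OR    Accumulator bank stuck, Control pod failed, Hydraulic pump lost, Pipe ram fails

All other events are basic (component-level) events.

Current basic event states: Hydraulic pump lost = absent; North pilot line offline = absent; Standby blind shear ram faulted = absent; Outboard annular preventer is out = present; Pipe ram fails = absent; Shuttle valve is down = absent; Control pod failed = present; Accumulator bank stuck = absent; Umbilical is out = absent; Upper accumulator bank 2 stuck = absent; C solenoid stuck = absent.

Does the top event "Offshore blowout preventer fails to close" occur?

Annular stack fails [OR]: Accumulator bank stuck=not, Control pod failed=occurs, Hydraulic pump lost=not, Pipe ram fails=not → at least one input occurs → occurs.
Shear sequence unavailable [AND]: Shuttle valve is down=not, Outboard annular preventer is out=occurs → not all inputs occur → does not occur.
Hydraulic supply fails [OR]: North pilot line offline=not, Standby blind shear ram faulted=not, C solenoid stuck=not, Umbilical is out=not → no input occurs → does not occur.
Control pod inoperative [OR]: Shear sequence unavailable=not, Hydraulic supply fails=not, Upper accumulator bank 2 stuck=not → no input occurs → does not occur.
Offshore blowout preventer fails to close [AND]: Annular stack fails=occurs, Control pod inoperative=not → not all inputs occur → does not occur.

No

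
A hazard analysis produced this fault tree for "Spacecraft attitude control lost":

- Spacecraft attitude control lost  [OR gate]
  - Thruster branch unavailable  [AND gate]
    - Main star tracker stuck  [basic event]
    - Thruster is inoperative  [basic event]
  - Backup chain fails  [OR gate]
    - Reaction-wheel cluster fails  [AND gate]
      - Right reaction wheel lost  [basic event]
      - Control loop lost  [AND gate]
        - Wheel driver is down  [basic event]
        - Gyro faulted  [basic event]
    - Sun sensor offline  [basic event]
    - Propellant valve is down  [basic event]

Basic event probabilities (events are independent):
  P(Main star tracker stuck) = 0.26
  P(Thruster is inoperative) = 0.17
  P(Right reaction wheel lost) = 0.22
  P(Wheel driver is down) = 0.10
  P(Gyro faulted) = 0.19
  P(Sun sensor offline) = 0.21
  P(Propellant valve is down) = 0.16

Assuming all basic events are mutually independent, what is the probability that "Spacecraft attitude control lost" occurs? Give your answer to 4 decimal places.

0.3684

P(Thruster branch unavailable) [AND] = 0.26 × 0.17 = 0.044200
P(Control loop lost) [AND] = 0.10 × 0.19 = 0.019000
P(Reaction-wheel cluster fails) [AND] = 0.22 × 0.019000 = 0.004180
P(Backup chain fails) [OR] = 1 − (1−0.004180) × (1−0.21) × (1−0.16) = 0.339174
P(Spacecraft attitude control lost) [OR] = 1 − (1−0.044200) × (1−0.339174) = 0.368383
Rounded to 4 decimal places: P(Spacecraft attitude control lost) ≈ 0.3684.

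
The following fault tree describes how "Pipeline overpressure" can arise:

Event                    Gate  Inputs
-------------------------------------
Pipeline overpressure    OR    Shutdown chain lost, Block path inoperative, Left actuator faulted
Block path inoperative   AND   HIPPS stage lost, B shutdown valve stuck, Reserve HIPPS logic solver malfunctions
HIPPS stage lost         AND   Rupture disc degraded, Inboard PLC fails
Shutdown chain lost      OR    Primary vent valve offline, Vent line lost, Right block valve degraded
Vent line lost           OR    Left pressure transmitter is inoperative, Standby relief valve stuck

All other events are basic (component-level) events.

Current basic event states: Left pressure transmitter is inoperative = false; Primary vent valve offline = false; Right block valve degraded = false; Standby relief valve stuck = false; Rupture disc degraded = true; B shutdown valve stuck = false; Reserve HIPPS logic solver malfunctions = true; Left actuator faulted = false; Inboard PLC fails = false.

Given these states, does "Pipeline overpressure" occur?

No

Vent line lost [OR]: Left pressure transmitter is inoperative=not, Standby relief valve stuck=not → no input occurs → does not occur.
Shutdown chain lost [OR]: Primary vent valve offline=not, Vent line lost=not, Right block valve degraded=not → no input occurs → does not occur.
HIPPS stage lost [AND]: Rupture disc degraded=occurs, Inboard PLC fails=not → not all inputs occur → does not occur.
Block path inoperative [AND]: HIPPS stage lost=not, B shutdown valve stuck=not, Reserve HIPPS logic solver malfunctions=occurs → not all inputs occur → does not occur.
Pipeline overpressure [OR]: Shutdown chain lost=not, Block path inoperative=not, Left actuator faulted=not → no input occurs → does not occur.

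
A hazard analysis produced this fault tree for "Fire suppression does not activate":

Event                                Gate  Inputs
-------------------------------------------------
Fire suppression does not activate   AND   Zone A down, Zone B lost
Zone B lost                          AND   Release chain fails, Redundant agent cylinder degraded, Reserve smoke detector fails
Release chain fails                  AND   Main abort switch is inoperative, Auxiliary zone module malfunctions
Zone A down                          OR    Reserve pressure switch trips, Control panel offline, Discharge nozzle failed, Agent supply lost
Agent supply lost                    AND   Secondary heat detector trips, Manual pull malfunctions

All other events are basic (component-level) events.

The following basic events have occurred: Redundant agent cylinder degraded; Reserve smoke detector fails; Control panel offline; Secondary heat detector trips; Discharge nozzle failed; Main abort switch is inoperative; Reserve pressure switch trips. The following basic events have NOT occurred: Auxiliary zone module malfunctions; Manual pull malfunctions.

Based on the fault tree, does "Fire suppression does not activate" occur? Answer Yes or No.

No

Agent supply lost [AND]: Secondary heat detector trips=occurs, Manual pull malfunctions=not → not all inputs occur → does not occur.
Zone A down [OR]: Reserve pressure switch trips=occurs, Control panel offline=occurs, Discharge nozzle failed=occurs, Agent supply lost=not → at least one input occurs → occurs.
Release chain fails [AND]: Main abort switch is inoperative=occurs, Auxiliary zone module malfunctions=not → not all inputs occur → does not occur.
Zone B lost [AND]: Release chain fails=not, Redundant agent cylinder degraded=occurs, Reserve smoke detector fails=occurs → not all inputs occur → does not occur.
Fire suppression does not activate [AND]: Zone A down=occurs, Zone B lost=not → not all inputs occur → does not occur.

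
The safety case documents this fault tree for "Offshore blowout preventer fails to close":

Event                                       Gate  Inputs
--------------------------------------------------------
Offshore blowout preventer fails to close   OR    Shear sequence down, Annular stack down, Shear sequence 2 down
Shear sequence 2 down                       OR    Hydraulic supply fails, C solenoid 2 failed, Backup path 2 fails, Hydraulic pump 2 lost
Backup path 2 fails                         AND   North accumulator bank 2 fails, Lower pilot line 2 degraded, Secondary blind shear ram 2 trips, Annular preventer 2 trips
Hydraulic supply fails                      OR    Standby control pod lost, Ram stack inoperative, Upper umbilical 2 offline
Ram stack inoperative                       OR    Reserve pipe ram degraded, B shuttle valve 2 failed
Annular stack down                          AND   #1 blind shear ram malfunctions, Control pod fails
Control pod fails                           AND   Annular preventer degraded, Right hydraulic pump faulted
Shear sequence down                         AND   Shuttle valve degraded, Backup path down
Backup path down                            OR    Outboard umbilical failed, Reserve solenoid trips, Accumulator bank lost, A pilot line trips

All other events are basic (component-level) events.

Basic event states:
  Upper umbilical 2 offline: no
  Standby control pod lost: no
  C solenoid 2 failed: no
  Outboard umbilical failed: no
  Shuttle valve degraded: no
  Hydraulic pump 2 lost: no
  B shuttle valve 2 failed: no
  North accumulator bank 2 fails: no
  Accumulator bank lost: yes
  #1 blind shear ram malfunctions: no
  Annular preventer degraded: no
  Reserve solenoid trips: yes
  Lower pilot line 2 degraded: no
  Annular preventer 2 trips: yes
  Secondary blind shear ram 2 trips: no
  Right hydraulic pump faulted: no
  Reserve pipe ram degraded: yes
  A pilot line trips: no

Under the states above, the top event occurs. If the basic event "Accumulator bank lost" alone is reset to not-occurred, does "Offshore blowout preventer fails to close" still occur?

Yes

Counterfactual: set "Accumulator bank lost" to not occurred.
Backup path down [OR]: Outboard umbilical failed=not, Reserve solenoid trips=occurs, Accumulator bank lost=not, A pilot line trips=not → at least one input occurs → occurs.
Shear sequence down [AND]: Shuttle valve degraded=not, Backup path down=occurs → not all inputs occur → does not occur.
Control pod fails [AND]: Annular preventer degraded=not, Right hydraulic pump faulted=not → not all inputs occur → does not occur.
Annular stack down [AND]: #1 blind shear ram malfunctions=not, Control pod fails=not → not all inputs occur → does not occur.
Ram stack inoperative [OR]: Reserve pipe ram degraded=occurs, B shuttle valve 2 failed=not → at least one input occurs → occurs.
Hydraulic supply fails [OR]: Standby control pod lost=not, Ram stack inoperative=occurs, Upper umbilical 2 offline=not → at least one input occurs → occurs.
Backup path 2 fails [AND]: North accumulator bank 2 fails=not, Lower pilot line 2 degraded=not, Secondary blind shear ram 2 trips=not, Annular preventer 2 trips=occurs → not all inputs occur → does not occur.
Shear sequence 2 down [OR]: Hydraulic supply fails=occurs, C solenoid 2 failed=not, Backup path 2 fails=not, Hydraulic pump 2 lost=not → at least one input occurs → occurs.
Offshore blowout preventer fails to close [OR]: Shear sequence down=not, Annular stack down=not, Shear sequence 2 down=occurs → at least one input occurs → occurs.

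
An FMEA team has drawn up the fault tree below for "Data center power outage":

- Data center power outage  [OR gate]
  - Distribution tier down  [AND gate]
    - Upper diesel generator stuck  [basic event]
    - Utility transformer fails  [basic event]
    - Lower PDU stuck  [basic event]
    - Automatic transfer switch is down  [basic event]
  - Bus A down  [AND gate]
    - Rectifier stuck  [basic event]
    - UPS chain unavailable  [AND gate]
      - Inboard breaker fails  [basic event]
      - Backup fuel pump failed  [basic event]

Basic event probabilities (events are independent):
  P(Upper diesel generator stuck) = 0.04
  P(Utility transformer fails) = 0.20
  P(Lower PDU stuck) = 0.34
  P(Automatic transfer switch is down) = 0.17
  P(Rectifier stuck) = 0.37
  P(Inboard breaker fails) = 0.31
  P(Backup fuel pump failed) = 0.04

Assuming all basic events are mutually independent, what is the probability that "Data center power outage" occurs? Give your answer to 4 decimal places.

0.0050

P(Distribution tier down) [AND] = 0.04 × 0.20 × 0.34 × 0.17 = 0.000462
P(UPS chain unavailable) [AND] = 0.31 × 0.04 = 0.012400
P(Bus A down) [AND] = 0.37 × 0.012400 = 0.004588
P(Data center power outage) [OR] = 1 − (1−0.000462) × (1−0.004588) = 0.005048
Rounded to 4 decimal places: P(Data center power outage) ≈ 0.0050.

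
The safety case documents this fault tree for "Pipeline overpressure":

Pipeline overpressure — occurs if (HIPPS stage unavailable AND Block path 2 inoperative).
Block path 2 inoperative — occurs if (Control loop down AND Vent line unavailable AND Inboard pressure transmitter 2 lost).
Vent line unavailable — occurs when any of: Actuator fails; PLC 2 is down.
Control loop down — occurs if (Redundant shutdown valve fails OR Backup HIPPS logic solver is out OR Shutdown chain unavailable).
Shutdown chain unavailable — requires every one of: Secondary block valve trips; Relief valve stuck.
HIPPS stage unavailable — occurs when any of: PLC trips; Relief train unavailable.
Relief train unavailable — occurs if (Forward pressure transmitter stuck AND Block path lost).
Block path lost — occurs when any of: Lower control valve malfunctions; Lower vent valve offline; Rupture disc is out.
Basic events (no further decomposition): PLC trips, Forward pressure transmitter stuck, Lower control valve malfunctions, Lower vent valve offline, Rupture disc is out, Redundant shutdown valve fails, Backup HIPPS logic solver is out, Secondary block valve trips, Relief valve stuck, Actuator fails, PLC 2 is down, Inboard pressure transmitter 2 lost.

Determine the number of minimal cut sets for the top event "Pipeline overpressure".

24

Block path lost [OR]: union of children's cut sets → 3 cut set(s).
Relief train unavailable [AND]: one cut set from each child combined → 1 × 3 = 3 cut set(s).
HIPPS stage unavailable [OR]: union of children's cut sets → 4 cut set(s).
Shutdown chain unavailable [AND]: one cut set from each child combined → 1 × 1 = 1 cut set(s).
Control loop down [OR]: union of children's cut sets → 3 cut set(s).
Vent line unavailable [OR]: union of children's cut sets → 2 cut set(s).
Block path 2 inoperative [AND]: one cut set from each child combined → 3 × 2 × 1 = 6 cut set(s).
Pipeline overpressure [AND]: one cut set from each child combined → 4 × 6 = 24 cut set(s).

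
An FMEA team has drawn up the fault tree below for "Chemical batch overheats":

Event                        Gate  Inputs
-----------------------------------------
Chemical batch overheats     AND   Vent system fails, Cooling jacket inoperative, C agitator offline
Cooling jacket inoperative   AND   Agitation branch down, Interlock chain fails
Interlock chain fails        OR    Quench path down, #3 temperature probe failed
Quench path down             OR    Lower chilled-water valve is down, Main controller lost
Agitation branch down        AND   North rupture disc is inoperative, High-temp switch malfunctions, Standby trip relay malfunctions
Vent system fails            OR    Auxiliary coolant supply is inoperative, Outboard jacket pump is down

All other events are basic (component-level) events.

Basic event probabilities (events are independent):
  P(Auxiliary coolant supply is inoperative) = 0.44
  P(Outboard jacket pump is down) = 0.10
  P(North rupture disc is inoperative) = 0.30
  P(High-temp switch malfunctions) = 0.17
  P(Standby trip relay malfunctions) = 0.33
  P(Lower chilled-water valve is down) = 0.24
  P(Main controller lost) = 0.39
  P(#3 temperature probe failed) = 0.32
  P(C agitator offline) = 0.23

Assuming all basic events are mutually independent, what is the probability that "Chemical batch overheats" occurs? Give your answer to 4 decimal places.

0.0013

P(Vent system fails) [OR] = 1 − (1−0.44) × (1−0.10) = 0.496000
P(Agitation branch down) [AND] = 0.30 × 0.17 × 0.33 = 0.016830
P(Quench path down) [OR] = 1 − (1−0.24) × (1−0.39) = 0.536400
P(Interlock chain fails) [OR] = 1 − (1−0.536400) × (1−0.32) = 0.684752
P(Cooling jacket inoperative) [AND] = 0.016830 × 0.684752 = 0.011524
P(Chemical batch overheats) [AND] = 0.496000 × 0.011524 × 0.23 = 0.001315
Rounded to 4 decimal places: P(Chemical batch overheats) ≈ 0.0013.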